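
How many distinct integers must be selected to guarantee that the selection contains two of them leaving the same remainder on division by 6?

Pigeonhole: the 6 residue classes mod 6 are the pigeonholes.
With 6 integers one could put 1 in each residue class and have no class reach 2.
The 7th integer pushes some class to 2, so 6·1 + 1 = 7.

7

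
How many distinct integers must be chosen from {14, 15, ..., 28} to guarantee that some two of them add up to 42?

9

A set avoiding the sum 42 can contain at most one of each pair {x, 42−x}, plus the 1 element equal to its own complement.
The integers 21, …, 28 (8 of them) are such a set: any two sum to at least 21+22 = 43 > 42.
By pigeonhole, any 9th integer completes one of the 7 pairs, so 9 choices force a sum of 42.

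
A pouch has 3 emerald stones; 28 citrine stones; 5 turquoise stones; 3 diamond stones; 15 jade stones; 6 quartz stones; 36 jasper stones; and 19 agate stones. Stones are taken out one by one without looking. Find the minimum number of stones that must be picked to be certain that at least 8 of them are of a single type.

By pigeonhole, the 8 types are the holes; the stones drawn are the pigeons.
To avoid 8 of any one type, the worst case takes at most 7 of each type, or every stone of a type that has fewer than 7.
That gives 3 + 7 + 5 + 3 + 7 + 6 + 7 + 7 = 45 stones with no type reaching 8.
The next stone forces some type to 8, so 45 + 1 = 46.

46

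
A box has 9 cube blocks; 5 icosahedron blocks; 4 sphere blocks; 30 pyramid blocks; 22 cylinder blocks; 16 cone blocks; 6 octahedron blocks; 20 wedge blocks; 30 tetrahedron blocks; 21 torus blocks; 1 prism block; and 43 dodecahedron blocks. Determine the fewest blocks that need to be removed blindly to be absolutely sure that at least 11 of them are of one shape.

96

By the pigeonhole principle, put each drawn block into a box by shape. The largest draw with every box below 11 takes min(count, 10) from each shape; shapes with fewer than 10 contribute all they have.
Σ min(cᵢ, 10) = 9 + 5 + 4 + 10 + 10 + 10 + 6 + 10 + 10 + 10 + 1 + 10 = 95.
Draw number 95 + 1 = 96 must push one box to 11.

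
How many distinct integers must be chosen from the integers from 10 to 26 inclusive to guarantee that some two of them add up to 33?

Two chosen integers sum to 33 exactly when both halves of some pair {x, 33−x} with 10 ≤ x ≤ 33−x ≤ 23 are chosen — 7 such pairs.
The remaining 3 elements (those with no distinct partner in range) can never complete a 33-sum, so the worst case takes all of them and one from each pair: 3 + 7 = 10.
Pigeonhole: the 11th integer has to be the second member of some pair, so 10 + 1 = 11.

11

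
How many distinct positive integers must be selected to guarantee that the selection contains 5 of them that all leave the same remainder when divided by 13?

53

By pigeonhole, the 13 residue classes mod 13 are the pigeonholes.
With 52 integers one could put 4 in each residue class and have no class reach 5.
The 53rd integer pushes some class to 5, so 13·4 + 1 = 53.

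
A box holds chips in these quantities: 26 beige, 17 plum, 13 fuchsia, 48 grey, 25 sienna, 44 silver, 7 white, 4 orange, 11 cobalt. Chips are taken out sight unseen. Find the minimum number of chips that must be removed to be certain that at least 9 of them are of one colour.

68

An adversary could hand out at most 8 chips per colour (white, orange run out sooner): 8 + 8 + 8 + 8 + 8 + 8 + 7 + 4 + 8 = 67 chips and still no colour has 9.
One more chip lands in a colour already at 8, so 68 draws are enough and 67 are not.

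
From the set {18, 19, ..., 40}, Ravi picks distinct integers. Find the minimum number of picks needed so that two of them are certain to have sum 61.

14

A set avoiding the sum 61 can contain at most one of each pair {x, 61−x}, plus the 3 elements whose complement lies outside the range.
The integers 18, …, 30 (13 of them) are such a set: any two sum to at least 18+19 = 37 and at most 29+30 = 59 < 61.
Any 14th integer completes one of the 10 pairs, so 14 choices force a sum of 61.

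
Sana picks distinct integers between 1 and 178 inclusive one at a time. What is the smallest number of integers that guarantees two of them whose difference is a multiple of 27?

Integers whose pairwise differences are multiples of 27 are exactly those sharing a remainder mod 27. The 27 residue classes mod 27 are the pigeonholes.
With 27 integers one could put 1 in each residue class and have no class reach 2.
The 28th integer pushes some class to 2, so 27·1 + 1 = 28.

28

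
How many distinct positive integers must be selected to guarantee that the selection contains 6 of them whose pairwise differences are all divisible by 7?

Integers whose pairwise differences are multiples of 7 are exactly those sharing a remainder mod 7. By the pigeonhole principle, the 7 residue classes mod 7 are the pigeonholes.
With 35 integers one could put 5 in each residue class and have no class reach 6.
The 36th integer pushes some class to 6, so 7·5 + 1 = 36.

36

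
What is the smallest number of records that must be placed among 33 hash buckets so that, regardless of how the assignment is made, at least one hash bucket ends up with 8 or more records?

With 231 records one could put exactly 7 in each of the 33 hash buckets, and no hash bucket would reach 8.
By pigeonhole, one more record must land in a hash bucket that already has 7, giving it 8.
So 33 × 7 + 1 = 232 records are required.

232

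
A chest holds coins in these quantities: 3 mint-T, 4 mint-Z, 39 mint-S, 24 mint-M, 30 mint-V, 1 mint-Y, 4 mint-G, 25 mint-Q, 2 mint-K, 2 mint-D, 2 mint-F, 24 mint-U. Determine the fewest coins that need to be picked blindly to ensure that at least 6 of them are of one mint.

44

Pigeonhole: put each drawn coin into a box by mint. The largest draw with every box below 6 takes min(count, 5) from each mint; mints with fewer than 5 contribute all they have.
Σ min(cᵢ, 5) = 3 + 4 + 5 + 5 + 5 + 1 + 4 + 5 + 2 + 2 + 2 + 5 = 43.
Draw number 43 + 1 = 44 must push one box to 6.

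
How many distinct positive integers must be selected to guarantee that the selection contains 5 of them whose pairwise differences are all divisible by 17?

69

Integers whose pairwise differences are multiples of 17 are exactly those sharing a remainder mod 17. The 17 residue classes mod 17 are the pigeonholes.
With 68 integers one could put 4 in each residue class and have no class reach 5.
The 69th integer pushes some class to 5, so 17·4 + 1 = 69.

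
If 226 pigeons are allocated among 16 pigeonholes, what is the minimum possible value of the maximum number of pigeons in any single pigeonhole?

15

The 16 pigeonholes are the holes and the 226 pigeons are the pigeons.
If every pigeonhole held at most 14 pigeons, the total would be at most 16 × 14 = 224, which is less than 226.
So some pigeonhole holds at least ⌈226/16⌉ = 15 pigeons.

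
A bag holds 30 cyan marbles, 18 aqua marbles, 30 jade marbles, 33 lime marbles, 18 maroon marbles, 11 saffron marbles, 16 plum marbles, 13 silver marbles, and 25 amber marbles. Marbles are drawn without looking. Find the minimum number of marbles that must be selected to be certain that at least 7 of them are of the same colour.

An adversary could hand out at most 6 marbles per colour: 6 + 6 + 6 + 6 + 6 + 6 + 6 + 6 + 6 = 54 marbles and still no colour has 7.
One more marble lands in a colour already at 6, so 55 draws are enough and 54 are not.

55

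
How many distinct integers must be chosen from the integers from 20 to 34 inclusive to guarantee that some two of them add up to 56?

10

Group the elements by complementary pair {x, 56−x}: {22,34}, {23,33}, {24,32}, …, giving 6 two-element pairs, the single value 28 (it cannot pair with itself since the integers are distinct), and 2 integers whose partner 56−x falls outside [20,34].
Treating each of those 9 groups as a pigeonhole, one can pick one integer per group — 9 integers — with no two summing to 56.
The 10th integer lands in an occupied pair, forcing a sum of 56.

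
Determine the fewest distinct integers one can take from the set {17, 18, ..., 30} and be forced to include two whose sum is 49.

9

A set avoiding the sum 49 can contain at most one of each pair {x, 49−x}, plus the 2 elements whose complement lies outside the range.
The integers 17, …, 24 (8 of them) are such a set: any two sum to at least 17+18 = 35 and at most 23+24 = 47 < 49.
By pigeonhole, any 9th integer completes one of the 6 pairs, so 9 choices force a sum of 49.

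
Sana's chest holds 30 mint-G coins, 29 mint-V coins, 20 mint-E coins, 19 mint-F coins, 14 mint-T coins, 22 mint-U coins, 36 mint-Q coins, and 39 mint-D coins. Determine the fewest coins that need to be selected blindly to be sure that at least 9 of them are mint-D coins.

In the worst case for collecting mint-D coins, every non-mint-D coin comes out first.
There are 30 + 29 + 20 + 19 + 14 + 22 + 36 = 170 non-mint-D coins altogether.
After those, each further coin must be mint-D, so 170 + 9 = 179 draws guarantee 9 mint-D coins.

179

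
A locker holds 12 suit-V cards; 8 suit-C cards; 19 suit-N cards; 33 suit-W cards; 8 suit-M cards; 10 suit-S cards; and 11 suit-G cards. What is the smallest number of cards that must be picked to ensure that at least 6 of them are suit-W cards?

74

In the worst case for collecting suit-W cards, every non-suit-W card comes out first.
There are 12 + 8 + 19 + 8 + 10 + 11 = 68 non-suit-W cards altogether.
After those, each further card must be suit-W, so 68 + 6 = 74 draws guarantee 6 suit-W cards.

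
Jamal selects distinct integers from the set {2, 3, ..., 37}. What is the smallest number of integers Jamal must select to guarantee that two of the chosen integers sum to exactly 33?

22

Two chosen integers sum to 33 exactly when both halves of some pair {x, 33−x} with 2 ≤ x ≤ 33−x ≤ 31 are chosen — 15 such pairs.
The remaining 6 elements (those with no distinct partner in range) can never complete a 33-sum, so the worst case takes all of them and one from each pair: 6 + 15 = 21.
Pigeonhole: the 22nd integer has to be the second member of some pair, so 21 + 1 = 22.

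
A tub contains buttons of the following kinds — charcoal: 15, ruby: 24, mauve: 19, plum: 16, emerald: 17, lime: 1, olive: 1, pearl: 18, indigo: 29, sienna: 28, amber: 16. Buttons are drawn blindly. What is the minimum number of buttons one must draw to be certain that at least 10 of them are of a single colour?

An adversary could hand out at most 9 buttons per colour (lime, olive run out sooner): 9 + 9 + 9 + 9 + 9 + 1 + 1 + 9 + 9 + 9 + 9 = 83 buttons and still no colour has 10.
By the pigeonhole principle, one more button lands in a colour already at 9, so 84 draws are enough and 83 are not.

84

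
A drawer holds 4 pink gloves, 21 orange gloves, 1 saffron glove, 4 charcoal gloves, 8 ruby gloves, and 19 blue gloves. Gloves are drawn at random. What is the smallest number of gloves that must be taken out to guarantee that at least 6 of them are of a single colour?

An adversary could hand out at most 5 gloves per colour (pink, saffron, charcoal run out sooner): 4 + 5 + 1 + 4 + 5 + 5 = 24 gloves and still no colour has 6.
By pigeonhole, one more glove lands in a colour already at 5, so 25 draws are enough and 24 are not.

25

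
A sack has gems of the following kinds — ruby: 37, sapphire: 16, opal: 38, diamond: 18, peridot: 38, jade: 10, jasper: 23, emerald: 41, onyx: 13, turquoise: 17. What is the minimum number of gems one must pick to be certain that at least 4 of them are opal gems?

In the worst case for collecting opal gems, every non-opal gem comes out first.
There are 37 + 16 + 18 + 38 + 10 + 23 + 41 + 13 + 17 = 213 non-opal gems altogether.
After those, each further gem must be opal, so 213 + 4 = 217 draws guarantee 4 opal gems.

217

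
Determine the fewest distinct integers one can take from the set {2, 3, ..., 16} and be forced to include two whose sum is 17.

9

A set avoiding the sum 17 can contain at most one of each pair {x, 17−x}, plus the 1 element whose complement lies outside the range.
The integers 9, …, 16 (8 of them) are such a set: any two sum to at least 9+10 = 19 > 17.
Any 9th integer completes one of the 7 pairs, so 9 choices force a sum of 17.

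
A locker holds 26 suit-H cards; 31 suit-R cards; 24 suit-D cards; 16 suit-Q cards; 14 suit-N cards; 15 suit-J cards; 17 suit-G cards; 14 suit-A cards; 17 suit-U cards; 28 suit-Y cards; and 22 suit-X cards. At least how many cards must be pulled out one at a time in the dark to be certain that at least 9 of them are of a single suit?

Put each drawn card into a box by suit. The largest draw with every box below 9 takes min(count, 8) from each suit.
Σ min(cᵢ, 8) = 8 + 8 + 8 + 8 + 8 + 8 + 8 + 8 + 8 + 8 + 8 = 88.
Draw number 88 + 1 = 89 must push one box to 9.

89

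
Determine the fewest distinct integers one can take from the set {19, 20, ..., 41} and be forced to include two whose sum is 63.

14

Group the elements by complementary pair {x, 63−x}: {22,41}, {23,40}, {24,39}, …, giving 10 two-element pairs and 3 integers whose partner 63−x falls outside [19,41].
Treating each of those 13 groups as a pigeonhole, one can pick one integer per group — 13 integers — with no two summing to 63.
The 14th integer lands in an occupied pair, forcing a sum of 63.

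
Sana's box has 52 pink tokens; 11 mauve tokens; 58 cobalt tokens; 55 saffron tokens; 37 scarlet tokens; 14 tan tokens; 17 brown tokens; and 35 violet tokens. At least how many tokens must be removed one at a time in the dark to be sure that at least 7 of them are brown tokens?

269

In the worst case for collecting brown tokens, every non-brown token comes out first.
There are 52 + 11 + 58 + 55 + 37 + 14 + 35 = 262 non-brown tokens altogether.
After those, each further token must be brown, so 262 + 7 = 269 draws guarantee 7 brown tokens.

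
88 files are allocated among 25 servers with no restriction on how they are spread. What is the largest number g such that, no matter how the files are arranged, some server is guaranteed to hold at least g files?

By the pigeonhole principle, the 25 servers are the holes and the 88 files are the pigeons.
If every server held at most 3 files, the total would be at most 25 × 3 = 75, which is less than 88.
So some server holds at least ⌈88/25⌉ = 4 files.

4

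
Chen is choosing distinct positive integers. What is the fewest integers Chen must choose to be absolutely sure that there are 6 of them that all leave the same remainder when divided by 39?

196

By the pigeonhole principle, the 39 residue classes mod 39 are the pigeonholes.
With 195 integers one could put 5 in each residue class and have no class reach 6.
The 196th integer pushes some class to 6, so 39·5 + 1 = 196.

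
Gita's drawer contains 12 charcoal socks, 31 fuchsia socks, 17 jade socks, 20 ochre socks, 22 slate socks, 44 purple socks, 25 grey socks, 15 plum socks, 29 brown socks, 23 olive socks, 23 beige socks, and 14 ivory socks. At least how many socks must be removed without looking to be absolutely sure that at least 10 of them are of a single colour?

An adversary could hand out at most 9 socks per colour: 9 + 9 + 9 + 9 + 9 + 9 + 9 + 9 + 9 + 9 + 9 + 9 = 108 socks and still no colour has 10.
One more sock lands in a colour already at 9, so 109 draws are enough and 108 are not.

109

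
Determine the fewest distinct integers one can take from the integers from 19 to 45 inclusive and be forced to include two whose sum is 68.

A set avoiding the sum 68 can contain at most one of each pair {x, 68−x}, plus the 5 elements whose complement lies outside the range or equal to its own complement.
The integers 19, …, 34 (16 of them) are such a set: any two sum to at least 19+20 = 39 and at most 33+34 = 67 < 68.
By the pigeonhole principle, any 17th integer completes one of the 11 pairs, so 17 choices force a sum of 68.

17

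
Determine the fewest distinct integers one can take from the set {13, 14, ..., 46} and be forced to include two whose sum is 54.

21

A set avoiding the sum 54 can contain at most one of each pair {x, 54−x}, plus the 6 elements whose complement lies outside the range or equal to its own complement.
The integers 27, …, 46 (20 of them) are such a set: any two sum to at least 27+28 = 55 > 54.
By pigeonhole, any 21st integer completes one of the 14 pairs, so 21 choices force a sum of 54.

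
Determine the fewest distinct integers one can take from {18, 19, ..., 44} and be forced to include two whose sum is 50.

A set avoiding the sum 50 can contain at most one of each pair {x, 50−x}, plus the 13 elements whose complement lies outside the range or equal to its own complement.
The integers 25, …, 44 (20 of them) are such a set: any two sum to at least 25+26 = 51 > 50.
By pigeonhole, any 21st integer completes one of the 7 pairs, so 21 choices force a sum of 50.

21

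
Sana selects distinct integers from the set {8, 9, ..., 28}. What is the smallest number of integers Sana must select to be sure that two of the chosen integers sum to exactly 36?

Two chosen integers sum to 36 exactly when both halves of some pair {x, 36−x} with 8 ≤ x ≤ 36−x ≤ 28 are chosen — 10 such pairs.
The remaining 1 element (those with no distinct partner in range) can never complete a 36-sum, so the worst case takes all of them and one from each pair: 1 + 10 = 11.
By the pigeonhole principle, the 12th integer has to be the second member of some pair, so 11 + 1 = 12.

12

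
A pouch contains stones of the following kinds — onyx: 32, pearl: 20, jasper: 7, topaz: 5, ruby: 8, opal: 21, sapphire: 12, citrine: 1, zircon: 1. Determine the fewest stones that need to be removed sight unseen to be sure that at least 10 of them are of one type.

59

Put each drawn stone into a box by type. The largest draw with every box below 10 takes min(count, 9) from each type; types with fewer than 9 contribute all they have.
Σ min(cᵢ, 9) = 9 + 9 + 7 + 5 + 8 + 9 + 9 + 1 + 1 = 58.
Draw number 58 + 1 = 59 must push one box to 10.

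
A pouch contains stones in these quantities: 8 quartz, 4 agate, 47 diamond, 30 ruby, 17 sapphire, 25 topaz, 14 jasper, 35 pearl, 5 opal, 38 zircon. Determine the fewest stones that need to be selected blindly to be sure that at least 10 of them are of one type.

81

An adversary could hand out at most 9 stones per type (quartz, agate, opal run out sooner): 8 + 4 + 9 + 9 + 9 + 9 + 9 + 9 + 5 + 9 = 80 stones and still no type has 10.
One more stone lands in a type already at 9, so 81 draws are enough and 80 are not.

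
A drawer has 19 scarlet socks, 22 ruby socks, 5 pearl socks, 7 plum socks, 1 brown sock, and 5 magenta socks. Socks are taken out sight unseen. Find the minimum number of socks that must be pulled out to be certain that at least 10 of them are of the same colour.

Put each drawn sock into a box by colour. The largest draw with every box below 10 takes min(count, 9) from each colour; colours with fewer than 9 contribute all they have.
Σ min(cᵢ, 9) = 9 + 9 + 5 + 7 + 1 + 5 = 36.
Draw number 36 + 1 = 37 must push one box to 10.

37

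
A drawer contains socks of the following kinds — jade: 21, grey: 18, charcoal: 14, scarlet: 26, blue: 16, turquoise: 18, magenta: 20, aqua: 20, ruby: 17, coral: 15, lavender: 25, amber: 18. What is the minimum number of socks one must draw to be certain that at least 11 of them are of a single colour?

121

Pigeonhole: the 12 colours are the holes; the socks drawn are the pigeons.
To avoid 11 of any one colour, the worst case takes at most 10 of each colour.
That gives 10 + 10 + 10 + 10 + 10 + 10 + 10 + 10 + 10 + 10 + 10 + 10 = 120 socks with no colour reaching 11.
The next sock forces some colour to 11, so 120 + 1 = 121.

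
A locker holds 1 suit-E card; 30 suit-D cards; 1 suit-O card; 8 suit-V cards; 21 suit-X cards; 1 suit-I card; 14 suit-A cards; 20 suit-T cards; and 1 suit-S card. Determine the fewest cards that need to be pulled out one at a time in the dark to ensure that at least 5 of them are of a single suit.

25

By pigeonhole, the 9 suits are the holes; the cards drawn are the pigeons.
To avoid 5 of any one suit, the worst case takes at most 4 of each suit, or every card of a suit that has fewer than 4.
That gives 1 + 4 + 1 + 4 + 4 + 1 + 4 + 4 + 1 = 24 cards with no suit reaching 5.
The next card forces some suit to 5, so 24 + 1 = 25.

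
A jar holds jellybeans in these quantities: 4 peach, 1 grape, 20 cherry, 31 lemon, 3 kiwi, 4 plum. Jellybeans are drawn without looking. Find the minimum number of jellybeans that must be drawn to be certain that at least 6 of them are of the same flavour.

23

Put each drawn jellybean into a box by flavour. The largest draw with every box below 6 takes min(count, 5) from each flavour; flavours with fewer than 5 contribute all they have.
Σ min(cᵢ, 5) = 4 + 1 + 5 + 5 + 3 + 4 = 22.
Draw number 22 + 1 = 23 must push one box to 6.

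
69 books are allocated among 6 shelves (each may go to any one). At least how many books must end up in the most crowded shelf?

12

Pigeonhole: the 6 shelves are the holes and the 69 books are the pigeons.
If every shelf held at most 11 books, the total would be at most 6 × 11 = 66, which is less than 69.
So some shelf holds at least ⌈69/6⌉ = 12 books.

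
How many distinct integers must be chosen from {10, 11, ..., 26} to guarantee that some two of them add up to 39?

11

A set avoiding the sum 39 can contain at most one of each pair {x, 39−x}, plus the 3 elements whose complement lies outside the range.
The integers 10, …, 19 (10 of them) are such a set: any two sum to at least 10+11 = 21 and at most 18+19 = 37 < 39.
Any 11th integer completes one of the 7 pairs, so 11 choices force a sum of 39.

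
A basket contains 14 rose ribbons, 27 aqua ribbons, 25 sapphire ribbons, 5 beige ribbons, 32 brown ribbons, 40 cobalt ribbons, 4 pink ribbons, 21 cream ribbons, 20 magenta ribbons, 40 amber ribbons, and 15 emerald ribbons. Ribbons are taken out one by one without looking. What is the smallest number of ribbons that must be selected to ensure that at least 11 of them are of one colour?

100

An adversary could hand out at most 10 ribbons per colour (beige, pink run out sooner): 10 + 10 + 10 + 5 + 10 + 10 + 4 + 10 + 10 + 10 + 10 = 99 ribbons and still no colour has 11.
One more ribbon lands in a colour already at 10, so 100 draws are enough and 99 are not.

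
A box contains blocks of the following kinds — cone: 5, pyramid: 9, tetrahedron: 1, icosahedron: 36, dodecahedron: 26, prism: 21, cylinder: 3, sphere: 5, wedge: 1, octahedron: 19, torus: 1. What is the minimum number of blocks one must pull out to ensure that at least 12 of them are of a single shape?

70

An adversary could hand out at most 11 blocks per shape (7 shapes run out sooner): 5 + 9 + 1 + 11 + 11 + 11 + 3 + 5 + 1 + 11 + 1 = 69 blocks and still no shape has 12.
Pigeonhole: one more block lands in a shape already at 11, so 70 draws are enough and 69 are not.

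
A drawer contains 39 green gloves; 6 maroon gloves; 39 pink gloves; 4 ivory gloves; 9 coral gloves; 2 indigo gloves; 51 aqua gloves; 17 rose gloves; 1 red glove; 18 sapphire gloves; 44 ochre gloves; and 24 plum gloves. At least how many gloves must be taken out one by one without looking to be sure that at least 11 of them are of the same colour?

By pigeonhole, the 12 colours are the holes; the gloves drawn are the pigeons.
To avoid 11 of any one colour, the worst case takes at most 10 of each colour, or every glove of a colour that has fewer than 10.
That gives 10 + 6 + 10 + 4 + 9 + 2 + 10 + 10 + 1 + 10 + 10 + 10 = 92 gloves with no colour reaching 11.
The next glove forces some colour to 11, so 92 + 1 = 93.

93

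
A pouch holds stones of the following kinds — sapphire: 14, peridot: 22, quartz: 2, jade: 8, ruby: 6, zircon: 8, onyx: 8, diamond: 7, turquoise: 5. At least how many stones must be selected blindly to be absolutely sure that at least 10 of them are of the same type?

Put each drawn stone into a box by type. The largest draw with every box below 10 takes min(count, 9) from each type; types with fewer than 9 contribute all they have.
Σ min(cᵢ, 9) = 9 + 9 + 2 + 8 + 6 + 8 + 8 + 7 + 5 = 62.
Draw number 62 + 1 = 63 must push one box to 10.

63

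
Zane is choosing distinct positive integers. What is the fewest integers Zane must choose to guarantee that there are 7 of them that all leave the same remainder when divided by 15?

The 15 residue classes mod 15 are the pigeonholes.
With 90 integers one could put 6 in each residue class and have no class reach 7.
The 91st integer pushes some class to 7, so 15·6 + 1 = 91.

91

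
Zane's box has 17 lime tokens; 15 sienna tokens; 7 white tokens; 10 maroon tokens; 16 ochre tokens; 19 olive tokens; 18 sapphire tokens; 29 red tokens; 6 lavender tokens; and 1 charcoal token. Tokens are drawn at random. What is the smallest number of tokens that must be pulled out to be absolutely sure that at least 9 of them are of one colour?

Put each drawn token into a box by colour. The largest draw with every box below 9 takes min(count, 8) from each colour; colours with fewer than 8 contribute all they have.
Σ min(cᵢ, 8) = 8 + 8 + 7 + 8 + 8 + 8 + 8 + 8 + 6 + 1 = 70.
Draw number 70 + 1 = 71 must push one box to 9.

71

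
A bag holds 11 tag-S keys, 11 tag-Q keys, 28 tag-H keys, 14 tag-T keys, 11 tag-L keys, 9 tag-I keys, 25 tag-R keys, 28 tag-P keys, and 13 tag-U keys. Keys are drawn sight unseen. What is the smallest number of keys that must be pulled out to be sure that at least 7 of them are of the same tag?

55

The 9 tags are the holes; the keys drawn are the pigeons.
To avoid 7 of any one tag, the worst case takes at most 6 of each tag.
That gives 6 + 6 + 6 + 6 + 6 + 6 + 6 + 6 + 6 = 54 keys with no tag reaching 7.
The next key forces some tag to 7, so 54 + 1 = 55.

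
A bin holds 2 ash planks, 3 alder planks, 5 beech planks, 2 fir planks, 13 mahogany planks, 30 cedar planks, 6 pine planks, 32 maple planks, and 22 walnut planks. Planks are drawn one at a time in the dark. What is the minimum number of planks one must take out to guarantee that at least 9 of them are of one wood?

51

An adversary could hand out at most 8 planks per wood (5 woods run out sooner): 2 + 3 + 5 + 2 + 8 + 8 + 6 + 8 + 8 = 50 planks and still no wood has 9.
By the pigeonhole principle, one more plank lands in a wood already at 8, so 51 draws are enough and 50 are not.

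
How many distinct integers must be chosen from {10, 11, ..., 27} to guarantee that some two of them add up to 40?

12

Two chosen integers sum to 40 exactly when both halves of some pair {x, 40−x} with 13 ≤ x ≤ 40−x ≤ 27 are chosen — 7 such pairs.
The remaining 4 elements (those with no distinct partner in range) can never complete a 40-sum, so the worst case takes all of them and one from each pair: 4 + 7 = 11.
By pigeonhole, the 12th integer has to be the second member of some pair, so 11 + 1 = 12.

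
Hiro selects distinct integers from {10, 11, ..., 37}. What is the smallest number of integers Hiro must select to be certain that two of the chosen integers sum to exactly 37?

Two chosen integers sum to 37 exactly when both halves of some pair {x, 37−x} with 10 ≤ x ≤ 37−x ≤ 27 are chosen — 9 such pairs.
The remaining 10 elements (those with no distinct partner in range) can never complete a 37-sum, so the worst case takes all of them and one from each pair: 10 + 9 = 19.
The 20th integer has to be the second member of some pair, so 19 + 1 = 20.

20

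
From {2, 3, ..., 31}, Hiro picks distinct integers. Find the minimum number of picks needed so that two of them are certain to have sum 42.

A set avoiding the sum 42 can contain at most one of each pair {x, 42−x}, plus the 10 elements whose complement lies outside the range or equal to its own complement.
The integers 2, …, 21 (20 of them) are such a set: any two sum to at least 2+3 = 5 and at most 20+21 = 41 < 42.
By pigeonhole, any 21st integer completes one of the 10 pairs, so 21 choices force a sum of 42.

21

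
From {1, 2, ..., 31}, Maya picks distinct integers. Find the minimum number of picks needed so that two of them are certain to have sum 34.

Two chosen integers sum to 34 exactly when both halves of some pair {x, 34−x} with 3 ≤ x ≤ 34−x ≤ 31 are chosen — 14 such pairs.
The remaining 3 elements (those with no distinct partner in range) can never complete a 34-sum, so the worst case takes all of them and one from each pair: 3 + 14 = 17.
The 18th integer has to be the second member of some pair, so 17 + 1 = 18.

18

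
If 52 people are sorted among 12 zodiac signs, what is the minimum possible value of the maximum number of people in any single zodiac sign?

By pigeonhole, the 12 zodiac signs are the holes and the 52 people are the pigeons.
If every zodiac sign held at most 4 people, the total would be at most 12 × 4 = 48, which is less than 52.
So some zodiac sign holds at least ⌈52/12⌉ = 5 people.

5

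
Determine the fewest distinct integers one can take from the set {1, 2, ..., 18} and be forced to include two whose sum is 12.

Two chosen integers sum to 12 exactly when both halves of some pair {x, 12−x} with 1 ≤ x ≤ 12−x ≤ 11 are chosen — 5 such pairs.
The remaining 8 elements (those with no distinct partner in range) can never complete a 12-sum, so the worst case takes all of them and one from each pair: 8 + 5 = 13.
By pigeonhole, the 14th integer has to be the second member of some pair, so 13 + 1 = 14.

14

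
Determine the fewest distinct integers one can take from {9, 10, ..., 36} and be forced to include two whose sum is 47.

Group the elements by complementary pair {x, 47−x}: {11,36}, {12,35}, {13,34}, …, giving 13 two-element pairs and 2 integers whose partner 47−x falls outside [9,36].
Pigeonhole: treating each of those 15 groups as a pigeonhole, one can pick one integer per group — 15 integers — with no two summing to 47.
The 16th integer lands in an occupied pair, forcing a sum of 47.

16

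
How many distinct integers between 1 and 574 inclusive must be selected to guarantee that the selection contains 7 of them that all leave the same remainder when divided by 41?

247

The 41 residue classes mod 41 are the pigeonholes.
With 246 integers one could put 6 in each residue class and have no class reach 7.
The 247th integer pushes some class to 7, so 41·6 + 1 = 247.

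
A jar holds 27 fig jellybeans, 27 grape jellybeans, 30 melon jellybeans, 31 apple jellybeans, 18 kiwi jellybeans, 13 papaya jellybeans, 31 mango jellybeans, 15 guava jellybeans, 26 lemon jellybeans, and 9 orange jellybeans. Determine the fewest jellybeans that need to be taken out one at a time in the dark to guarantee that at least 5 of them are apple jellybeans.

201

In the worst case for collecting apple jellybeans, every non-apple jellybean comes out first.
There are 27 + 27 + 30 + 18 + 13 + 31 + 15 + 26 + 9 = 196 non-apple jellybeans altogether.
After those, each further jellybean must be apple, so 196 + 5 = 201 draws guarantee 5 apple jellybeans.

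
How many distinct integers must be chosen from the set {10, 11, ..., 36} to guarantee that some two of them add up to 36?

20

Two chosen integers sum to 36 exactly when both halves of some pair {x, 36−x} with 10 ≤ x ≤ 36−x ≤ 26 are chosen — 8 such pairs.
The remaining 11 elements (those with no distinct partner in range) can never complete a 36-sum, so the worst case takes all of them and one from each pair: 11 + 8 = 19.
By the pigeonhole principle, the 20th integer has to be the second member of some pair, so 19 + 1 = 20.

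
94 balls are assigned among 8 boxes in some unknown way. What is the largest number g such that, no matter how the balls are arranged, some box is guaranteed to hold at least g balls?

12

The 8 boxes are the holes and the 94 balls are the pigeons.
If every box held at most 11 balls, the total would be at most 8 × 11 = 88, which is less than 94.
So some box holds at least ⌈94/8⌉ = 12 balls.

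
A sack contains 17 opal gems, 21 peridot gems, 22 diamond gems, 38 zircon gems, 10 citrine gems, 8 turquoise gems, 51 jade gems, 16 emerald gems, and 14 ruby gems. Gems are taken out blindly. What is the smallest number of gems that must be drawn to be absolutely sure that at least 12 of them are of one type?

By pigeonhole, the 9 types are the holes; the gems drawn are the pigeons.
To avoid 12 of any one type, the worst case takes at most 11 of each type, or every gem of a type that has fewer than 11.
That gives 11 + 11 + 11 + 11 + 10 + 8 + 11 + 11 + 11 = 95 gems with no type reaching 12.
The next gem forces some type to 12, so 95 + 1 = 96.

96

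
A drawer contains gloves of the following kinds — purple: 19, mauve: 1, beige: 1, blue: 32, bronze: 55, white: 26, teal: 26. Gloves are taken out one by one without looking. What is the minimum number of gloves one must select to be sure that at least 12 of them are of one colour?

An adversary could hand out at most 11 gloves per colour (mauve, beige run out sooner): 11 + 1 + 1 + 11 + 11 + 11 + 11 = 57 gloves and still no colour has 12.
By pigeonhole, one more glove lands in a colour already at 11, so 58 draws are enough and 57 are not.

58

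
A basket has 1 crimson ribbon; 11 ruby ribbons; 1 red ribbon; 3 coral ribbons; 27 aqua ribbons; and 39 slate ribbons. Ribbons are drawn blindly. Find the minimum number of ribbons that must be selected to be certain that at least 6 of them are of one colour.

Put each drawn ribbon into a box by colour. The largest draw with every box below 6 takes min(count, 5) from each colour; colours with fewer than 5 contribute all they have.
Σ min(cᵢ, 5) = 1 + 5 + 1 + 3 + 5 + 5 = 20.
Draw number 20 + 1 = 21 must push one box to 6.

21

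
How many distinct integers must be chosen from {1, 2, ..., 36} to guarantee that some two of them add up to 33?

Group the elements by complementary pair {x, 33−x}: {1,32}, {2,31}, {3,30}, …, giving 16 two-element pairs and 4 integers whose partner 33−x falls outside [1,36].
Treating each of those 20 groups as a pigeonhole, one can pick one integer per group — 20 integers — with no two summing to 33.
The 21st integer lands in an occupied pair, forcing a sum of 33.

21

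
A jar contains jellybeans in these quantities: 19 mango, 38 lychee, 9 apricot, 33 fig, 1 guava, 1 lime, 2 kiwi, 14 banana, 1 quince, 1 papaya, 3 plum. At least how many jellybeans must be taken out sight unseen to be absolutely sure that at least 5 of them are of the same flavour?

Put each drawn jellybean into a box by flavour. The largest draw with every box below 5 takes min(count, 4) from each flavour; flavours with fewer than 4 contribute all they have.
Σ min(cᵢ, 4) = 4 + 4 + 4 + 4 + 1 + 1 + 2 + 4 + 1 + 1 + 3 = 29.
Draw number 29 + 1 = 30 must push one box to 5.

30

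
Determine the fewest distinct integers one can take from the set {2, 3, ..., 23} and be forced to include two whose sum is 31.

Two chosen integers sum to 31 exactly when both halves of some pair {x, 31−x} with 8 ≤ x ≤ 31−x ≤ 23 are chosen — 8 such pairs.
The remaining 6 elements (those with no distinct partner in range) can never complete a 31-sum, so the worst case takes all of them and one from each pair: 6 + 8 = 14.
Pigeonhole: the 15th integer has to be the second member of some pair, so 14 + 1 = 15.

15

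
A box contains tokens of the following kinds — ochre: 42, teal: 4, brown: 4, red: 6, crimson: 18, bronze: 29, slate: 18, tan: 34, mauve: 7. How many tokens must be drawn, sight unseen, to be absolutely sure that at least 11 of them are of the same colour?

The 9 colours are the holes; the tokens drawn are the pigeons.
To avoid 11 of any one colour, the worst case takes at most 10 of each colour, or every token of a colour that has fewer than 10.
That gives 10 + 4 + 4 + 6 + 10 + 10 + 10 + 10 + 7 = 71 tokens with no colour reaching 11.
The next token forces some colour to 11, so 71 + 1 = 72.

72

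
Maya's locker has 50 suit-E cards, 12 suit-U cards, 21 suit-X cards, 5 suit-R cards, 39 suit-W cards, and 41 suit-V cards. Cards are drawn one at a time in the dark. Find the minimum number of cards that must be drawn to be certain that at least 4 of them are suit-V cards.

In the worst case for collecting suit-V cards, every non-suit-V card comes out first.
There are 50 + 12 + 21 + 5 + 39 = 127 non-suit-V cards altogether.
After those, each further card must be suit-V, so 127 + 4 = 131 draws guarantee 4 suit-V cards.

131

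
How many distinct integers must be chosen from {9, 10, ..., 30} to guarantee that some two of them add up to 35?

14

Two chosen integers sum to 35 exactly when both halves of some pair {x, 35−x} with 9 ≤ x ≤ 35−x ≤ 26 are chosen — 9 such pairs.
The remaining 4 elements (those with no distinct partner in range) can never complete a 35-sum, so the worst case takes all of them and one from each pair: 4 + 9 = 13.
The 14th integer has to be the second member of some pair, so 13 + 1 = 14.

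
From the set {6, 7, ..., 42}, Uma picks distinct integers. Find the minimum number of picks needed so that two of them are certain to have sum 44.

22

A set avoiding the sum 44 can contain at most one of each pair {x, 44−x}, plus the 5 elements whose complement lies outside the range or equal to its own complement.
The integers 22, …, 42 (21 of them) are such a set: any two sum to at least 22+23 = 45 > 44.
By the pigeonhole principle, any 22nd integer completes one of the 16 pairs, so 22 choices force a sum of 44.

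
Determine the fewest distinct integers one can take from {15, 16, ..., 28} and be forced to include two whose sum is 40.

10

Group the elements by complementary pair {x, 40−x}: {15,25}, {16,24}, {17,23}, …, giving 5 two-element pairs, the single value 20 (it cannot pair with itself since the integers are distinct), and 3 integers whose partner 40−x falls outside [15,28].
Treating each of those 9 groups as a pigeonhole, one can pick one integer per group — 9 integers — with no two summing to 40.
The 10th integer lands in an occupied pair, forcing a sum of 40.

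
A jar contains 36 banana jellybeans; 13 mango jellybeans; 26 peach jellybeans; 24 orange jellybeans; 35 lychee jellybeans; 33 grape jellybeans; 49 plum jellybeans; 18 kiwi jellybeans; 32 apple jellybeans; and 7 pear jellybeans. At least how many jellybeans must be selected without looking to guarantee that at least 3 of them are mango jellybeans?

In the worst case for collecting mango jellybeans, every non-mango jellybean comes out first.
There are 36 + 26 + 24 + 35 + 33 + 49 + 18 + 32 + 7 = 260 non-mango jellybeans altogether.
After those, each further jellybean must be mango, so 260 + 3 = 263 draws guarantee 3 mango jellybeans.

263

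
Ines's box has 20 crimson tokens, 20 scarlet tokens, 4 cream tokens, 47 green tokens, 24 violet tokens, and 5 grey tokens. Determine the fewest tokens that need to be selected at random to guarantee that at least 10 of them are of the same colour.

46

An adversary could hand out at most 9 tokens per colour (cream, grey run out sooner): 9 + 9 + 4 + 9 + 9 + 5 = 45 tokens and still no colour has 10.
Pigeonhole: one more token lands in a colour already at 9, so 46 draws are enough and 45 are not.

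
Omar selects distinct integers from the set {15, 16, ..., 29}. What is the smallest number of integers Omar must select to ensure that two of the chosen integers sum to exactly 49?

11

Group the elements by complementary pair {x, 49−x}: {20,29}, {21,28}, {22,27}, …, giving 5 two-element pairs and 5 integers whose partner 49−x falls outside [15,29].
By the pigeonhole principle, treating each of those 10 groups as a pigeonhole, one can pick one integer per group — 10 integers — with no two summing to 49.
The 11th integer lands in an occupied pair, forcing a sum of 49.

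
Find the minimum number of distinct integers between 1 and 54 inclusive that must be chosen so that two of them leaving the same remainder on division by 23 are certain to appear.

24

The 23 residue classes mod 23 are the pigeonholes.
With 23 integers one could put 1 in each residue class and have no class reach 2.
The 24th integer pushes some class to 2, so 23·1 + 1 = 24.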